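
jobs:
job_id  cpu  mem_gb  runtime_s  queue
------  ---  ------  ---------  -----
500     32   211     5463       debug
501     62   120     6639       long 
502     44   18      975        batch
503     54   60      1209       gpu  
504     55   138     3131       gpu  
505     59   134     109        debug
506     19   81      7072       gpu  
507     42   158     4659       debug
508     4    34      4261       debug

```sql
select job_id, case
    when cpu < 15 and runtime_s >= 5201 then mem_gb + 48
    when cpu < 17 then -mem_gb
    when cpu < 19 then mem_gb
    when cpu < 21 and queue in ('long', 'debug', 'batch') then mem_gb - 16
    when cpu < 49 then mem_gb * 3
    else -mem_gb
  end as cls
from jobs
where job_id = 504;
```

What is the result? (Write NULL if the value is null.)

-138

job_id = 504: cpu=55, mem_gb=138, runtime_s=3131, queue=gpu.
cpu < 15 and runtime_s >= 5201 → false
cpu < 17 → false
cpu < 19 → false
cpu < 21 and queue in ('long', 'debug', 'batch') → false
cpu < 49 → false
No prior WHEN matched → ELSE → -138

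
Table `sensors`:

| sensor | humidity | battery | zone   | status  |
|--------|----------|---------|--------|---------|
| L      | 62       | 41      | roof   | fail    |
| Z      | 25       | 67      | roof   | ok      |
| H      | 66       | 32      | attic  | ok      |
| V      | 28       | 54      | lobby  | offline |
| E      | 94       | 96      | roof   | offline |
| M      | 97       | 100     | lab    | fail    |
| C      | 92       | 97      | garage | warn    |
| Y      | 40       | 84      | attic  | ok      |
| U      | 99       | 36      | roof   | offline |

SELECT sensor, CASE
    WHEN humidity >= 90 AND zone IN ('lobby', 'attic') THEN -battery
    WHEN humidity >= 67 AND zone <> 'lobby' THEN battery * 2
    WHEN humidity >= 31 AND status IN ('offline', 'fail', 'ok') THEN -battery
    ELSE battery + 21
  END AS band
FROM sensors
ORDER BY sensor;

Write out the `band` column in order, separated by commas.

sensor=C: humidity >= 67 AND zone <> 'lobby' → 194
sensor=E: humidity >= 67 AND zone <> 'lobby' → 192
sensor=H: humidity >= 31 AND status IN ('offline', 'fail', 'ok') → -32
sensor=L: humidity >= 31 AND status IN ('offline', 'fail', 'ok') → -41
sensor=M: humidity >= 67 AND zone <> 'lobby' → 200
sensor=U: humidity >= 67 AND zone <> 'lobby' → 72
sensor=V: ELSE → 75
sensor=Y: humidity >= 31 AND status IN ('offline', 'fail', 'ok') → -84
sensor=Z: ELSE → 88

194, 192, -32, -41, 200, 72, 75, -84, 88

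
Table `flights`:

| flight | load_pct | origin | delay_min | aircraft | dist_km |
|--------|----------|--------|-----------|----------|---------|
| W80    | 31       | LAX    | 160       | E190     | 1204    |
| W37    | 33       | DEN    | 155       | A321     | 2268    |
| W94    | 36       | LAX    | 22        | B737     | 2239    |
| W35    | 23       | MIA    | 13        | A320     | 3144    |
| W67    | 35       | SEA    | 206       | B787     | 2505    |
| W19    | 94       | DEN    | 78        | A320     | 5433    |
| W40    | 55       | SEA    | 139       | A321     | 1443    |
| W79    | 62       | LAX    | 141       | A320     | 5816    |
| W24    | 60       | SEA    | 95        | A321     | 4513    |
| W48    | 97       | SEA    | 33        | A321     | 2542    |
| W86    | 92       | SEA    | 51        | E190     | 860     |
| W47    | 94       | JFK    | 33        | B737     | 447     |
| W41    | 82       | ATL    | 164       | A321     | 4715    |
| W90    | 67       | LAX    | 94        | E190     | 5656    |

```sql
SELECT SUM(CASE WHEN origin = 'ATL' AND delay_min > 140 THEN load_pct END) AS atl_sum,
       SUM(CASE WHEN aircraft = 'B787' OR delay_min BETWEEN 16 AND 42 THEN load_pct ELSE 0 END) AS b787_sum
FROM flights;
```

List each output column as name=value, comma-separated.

atl_sum=82, b787_sum=262

[atl_sum: origin = 'ATL' AND delay_min > 140]
flight=W80: ✗
flight=W37: ✗
flight=W94: ✗
flight=W35: ✗
flight=W67: ✗
flight=W19: ✗
flight=W40: ✗
flight=W79: ✗
flight=W24: ✗
flight=W48: ✗
flight=W86: ✗
flight=W47: ✗
flight=W41: ✓ → 82
flight=W90: ✗
atl_sum = 82
—
[b787_sum: aircraft = 'B787' OR delay_min BETWEEN 16 AND 42]
flight=W80: ✗
flight=W37: ✗
flight=W94: ✓ → 36
flight=W35: ✗
flight=W67: ✓ → 35
flight=W19: ✗
flight=W40: ✗
flight=W79: ✗
flight=W24: ✗
flight=W48: ✓ → 97
flight=W86: ✗
flight=W47: ✓ → 94
flight=W41: ✗
flight=W90: ✗
b787_sum = 36 + 35 + 97 + 94 = 262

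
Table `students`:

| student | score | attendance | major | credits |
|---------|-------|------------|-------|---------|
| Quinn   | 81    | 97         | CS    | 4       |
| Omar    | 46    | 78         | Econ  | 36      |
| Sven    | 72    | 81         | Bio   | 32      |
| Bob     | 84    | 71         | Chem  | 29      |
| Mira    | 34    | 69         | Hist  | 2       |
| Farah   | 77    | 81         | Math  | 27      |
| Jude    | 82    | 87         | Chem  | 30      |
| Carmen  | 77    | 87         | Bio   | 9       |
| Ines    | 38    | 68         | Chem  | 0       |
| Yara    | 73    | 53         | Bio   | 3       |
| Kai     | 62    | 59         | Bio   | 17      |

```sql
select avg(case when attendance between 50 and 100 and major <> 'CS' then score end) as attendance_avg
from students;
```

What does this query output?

64.5

student=Quinn: ✗
student=Omar: ✓ → 46
student=Sven: ✓ → 72
student=Bob: ✓ → 84
student=Mira: ✓ → 34
student=Farah: ✓ → 77
student=Jude: ✓ → 82
student=Carmen: ✓ → 77
student=Ines: ✓ → 38
student=Yara: ✓ → 73
student=Kai: ✓ → 62
attendance_avg = (46 + 72 + 84 + 34 + 77 + 82 + 77 + 38 + 73 + 62) / 10 = 64.5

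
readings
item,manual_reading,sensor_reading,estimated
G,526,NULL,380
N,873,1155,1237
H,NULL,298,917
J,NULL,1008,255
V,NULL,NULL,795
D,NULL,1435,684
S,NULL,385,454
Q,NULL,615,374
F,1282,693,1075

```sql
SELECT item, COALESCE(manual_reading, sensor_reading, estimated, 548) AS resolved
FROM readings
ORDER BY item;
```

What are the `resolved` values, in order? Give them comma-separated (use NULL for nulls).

item=D: manual_reading=NULL, sensor_reading=1435 → 1435
item=F: manual_reading=1282 → 1282
item=G: manual_reading=526 → 526
item=H: manual_reading=NULL, sensor_reading=298 → 298
item=J: manual_reading=NULL, sensor_reading=1008 → 1008
item=N: manual_reading=873 → 873
item=Q: manual_reading=NULL, sensor_reading=615 → 615
item=S: manual_reading=NULL, sensor_reading=385 → 385
item=V: manual_reading=NULL, sensor_reading=NULL, estimated=795 → 795

1435, 1282, 526, 298, 1008, 873, 615, 385, 795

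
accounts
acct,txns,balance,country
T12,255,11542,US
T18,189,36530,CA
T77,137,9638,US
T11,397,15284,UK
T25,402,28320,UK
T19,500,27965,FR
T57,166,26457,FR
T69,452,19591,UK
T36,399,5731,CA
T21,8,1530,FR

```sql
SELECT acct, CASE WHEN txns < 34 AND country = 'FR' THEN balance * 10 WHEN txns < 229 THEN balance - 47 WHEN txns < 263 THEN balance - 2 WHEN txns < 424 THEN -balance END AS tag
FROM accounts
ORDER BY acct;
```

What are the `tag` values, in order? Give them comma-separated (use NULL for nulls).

acct=T11: txns < 424 → -15284
acct=T12: txns < 263 → 11540
acct=T18: txns < 229 → 36483
acct=T19: (no match → NULL) → NULL
acct=T21: txns < 34 AND country = 'FR' → 15300
acct=T25: txns < 424 → -28320
acct=T36: txns < 424 → -5731
acct=T57: txns < 229 → 26410
acct=T69: (no match → NULL) → NULL
acct=T77: txns < 229 → 9591

-15284, 11540, 36483, NULL, 15300, -28320, -5731, 26410, NULL, 9591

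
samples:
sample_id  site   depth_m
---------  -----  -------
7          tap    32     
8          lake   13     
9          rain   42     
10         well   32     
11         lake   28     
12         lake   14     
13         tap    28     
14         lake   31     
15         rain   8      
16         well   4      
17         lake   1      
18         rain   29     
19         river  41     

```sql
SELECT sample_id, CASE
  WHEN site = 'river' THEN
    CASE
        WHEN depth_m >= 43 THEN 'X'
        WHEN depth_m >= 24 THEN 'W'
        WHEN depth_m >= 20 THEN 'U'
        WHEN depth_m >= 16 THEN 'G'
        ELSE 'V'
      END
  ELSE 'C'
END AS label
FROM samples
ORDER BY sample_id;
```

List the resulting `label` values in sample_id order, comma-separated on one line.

sample_id=7: site='tap' → outer ELSE → C
sample_id=8: site='lake' → outer ELSE → C
sample_id=9: site='rain' → outer ELSE → C
sample_id=10: site='well' → outer ELSE → C
sample_id=11: site='lake' → outer ELSE → C
sample_id=12: site='lake' → outer ELSE → C
sample_id=13: site='tap' → outer ELSE → C
sample_id=14: site='lake' → outer ELSE → C
sample_id=15: site='rain' → outer ELSE → C
sample_id=16: site='well' → outer ELSE → C
sample_id=17: site='lake' → outer ELSE → C
sample_id=18: site='rain' → outer ELSE → C
sample_id=19: site='river' → inner[depth_m >= 24] → W

C, C, C, C, C, C, C, C, C, C, C, C, W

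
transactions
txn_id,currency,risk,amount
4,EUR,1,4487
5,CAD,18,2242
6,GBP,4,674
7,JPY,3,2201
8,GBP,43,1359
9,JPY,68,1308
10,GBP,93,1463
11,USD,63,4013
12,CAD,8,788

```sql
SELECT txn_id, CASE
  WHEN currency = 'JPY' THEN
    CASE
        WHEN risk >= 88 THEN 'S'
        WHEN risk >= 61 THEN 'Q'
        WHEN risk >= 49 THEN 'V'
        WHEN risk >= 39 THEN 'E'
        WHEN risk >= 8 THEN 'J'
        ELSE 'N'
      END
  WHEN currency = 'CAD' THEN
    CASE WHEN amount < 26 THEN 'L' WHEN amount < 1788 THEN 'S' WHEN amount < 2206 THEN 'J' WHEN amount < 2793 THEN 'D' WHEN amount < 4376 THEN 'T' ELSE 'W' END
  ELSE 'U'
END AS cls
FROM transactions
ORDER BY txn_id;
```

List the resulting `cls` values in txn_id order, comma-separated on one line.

txn_id=4: currency='EUR' → outer ELSE → U
txn_id=5: currency='CAD' → inner[amount < 2793] → D
txn_id=6: currency='GBP' → outer ELSE → U
txn_id=7: currency='JPY' → inner[ELSE] → N
txn_id=8: currency='GBP' → outer ELSE → U
txn_id=9: currency='JPY' → inner[risk >= 61] → Q
txn_id=10: currency='GBP' → outer ELSE → U
txn_id=11: currency='USD' → outer ELSE → U
txn_id=12: currency='CAD' → inner[amount < 1788] → S

U, D, U, N, U, Q, U, U, S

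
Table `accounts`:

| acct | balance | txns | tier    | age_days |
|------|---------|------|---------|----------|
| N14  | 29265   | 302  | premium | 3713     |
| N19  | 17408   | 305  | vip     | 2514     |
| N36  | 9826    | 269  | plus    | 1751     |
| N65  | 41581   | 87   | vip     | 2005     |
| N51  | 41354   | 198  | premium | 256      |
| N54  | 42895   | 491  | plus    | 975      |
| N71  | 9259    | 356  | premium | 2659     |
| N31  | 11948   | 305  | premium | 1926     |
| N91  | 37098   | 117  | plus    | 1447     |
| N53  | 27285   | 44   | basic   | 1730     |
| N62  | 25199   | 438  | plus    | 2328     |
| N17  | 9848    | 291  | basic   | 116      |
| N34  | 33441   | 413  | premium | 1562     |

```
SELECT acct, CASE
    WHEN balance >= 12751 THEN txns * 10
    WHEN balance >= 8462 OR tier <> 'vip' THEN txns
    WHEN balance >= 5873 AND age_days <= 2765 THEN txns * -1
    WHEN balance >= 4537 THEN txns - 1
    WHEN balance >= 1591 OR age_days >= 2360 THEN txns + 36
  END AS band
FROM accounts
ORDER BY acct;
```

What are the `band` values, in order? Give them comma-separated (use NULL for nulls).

3020, 291, 3050, 305, 4130, 269, 1980, 440, 4910, 4380, 870, 356, 1170

acct=N14: balance >= 12751 → 3020
acct=N17: balance >= 8462 OR tier <> 'vip' → 291
acct=N19: balance >= 12751 → 3050
acct=N31: balance >= 8462 OR tier <> 'vip' → 305
acct=N34: balance >= 12751 → 4130
acct=N36: balance >= 8462 OR tier <> 'vip' → 269
acct=N51: balance >= 12751 → 1980
acct=N53: balance >= 12751 → 440
acct=N54: balance >= 12751 → 4910
acct=N62: balance >= 12751 → 4380
acct=N65: balance >= 12751 → 870
acct=N71: balance >= 8462 OR tier <> 'vip' → 356
acct=N91: balance >= 12751 → 1170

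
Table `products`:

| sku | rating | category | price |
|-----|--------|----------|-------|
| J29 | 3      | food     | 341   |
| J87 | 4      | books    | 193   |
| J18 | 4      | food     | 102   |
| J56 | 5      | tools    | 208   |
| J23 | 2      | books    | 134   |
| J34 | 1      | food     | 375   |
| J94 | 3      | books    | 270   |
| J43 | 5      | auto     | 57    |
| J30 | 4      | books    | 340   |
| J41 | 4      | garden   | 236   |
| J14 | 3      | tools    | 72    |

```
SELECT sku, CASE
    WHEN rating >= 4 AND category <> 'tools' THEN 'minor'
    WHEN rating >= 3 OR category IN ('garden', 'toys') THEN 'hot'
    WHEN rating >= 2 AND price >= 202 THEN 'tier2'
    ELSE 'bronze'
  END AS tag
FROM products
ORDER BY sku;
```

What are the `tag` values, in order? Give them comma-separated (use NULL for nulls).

hot, minor, bronze, hot, minor, bronze, minor, minor, hot, minor, hot

sku=J14: rating >= 3 OR category IN ('garden', 'toys') → hot
sku=J18: rating >= 4 AND category <> 'tools' → minor
sku=J23: ELSE → bronze
sku=J29: rating >= 3 OR category IN ('garden', 'toys') → hot
sku=J30: rating >= 4 AND category <> 'tools' → minor
sku=J34: ELSE → bronze
sku=J41: rating >= 4 AND category <> 'tools' → minor
sku=J43: rating >= 4 AND category <> 'tools' → minor
sku=J56: rating >= 3 OR category IN ('garden', 'toys') → hot
sku=J87: rating >= 4 AND category <> 'tools' → minor
sku=J94: rating >= 3 OR category IN ('garden', 'toys') → hot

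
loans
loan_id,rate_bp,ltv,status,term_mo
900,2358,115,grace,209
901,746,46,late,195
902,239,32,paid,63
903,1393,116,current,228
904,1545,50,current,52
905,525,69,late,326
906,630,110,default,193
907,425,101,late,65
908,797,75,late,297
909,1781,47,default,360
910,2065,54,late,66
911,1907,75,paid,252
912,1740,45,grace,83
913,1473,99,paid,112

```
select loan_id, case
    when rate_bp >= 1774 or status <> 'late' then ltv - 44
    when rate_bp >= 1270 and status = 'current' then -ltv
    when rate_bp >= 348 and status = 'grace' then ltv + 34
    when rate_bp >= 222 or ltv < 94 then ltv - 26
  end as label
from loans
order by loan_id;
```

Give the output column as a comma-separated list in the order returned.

71, 20, -12, 72, 6, 43, 66, 75, 49, 3, 10, 31, 1, 55

loan_id=900: rate_bp >= 1774 or status <> 'late' → 71
loan_id=901: rate_bp >= 222 or ltv < 94 → 20
loan_id=902: rate_bp >= 1774 or status <> 'late' → -12
loan_id=903: rate_bp >= 1774 or status <> 'late' → 72
loan_id=904: rate_bp >= 1774 or status <> 'late' → 6
loan_id=905: rate_bp >= 222 or ltv < 94 → 43
loan_id=906: rate_bp >= 1774 or status <> 'late' → 66
loan_id=907: rate_bp >= 222 or ltv < 94 → 75
loan_id=908: rate_bp >= 222 or ltv < 94 → 49
loan_id=909: rate_bp >= 1774 or status <> 'late' → 3
loan_id=910: rate_bp >= 1774 or status <> 'late' → 10
loan_id=911: rate_bp >= 1774 or status <> 'late' → 31
loan_id=912: rate_bp >= 1774 or status <> 'late' → 1
loan_id=913: rate_bp >= 1774 or status <> 'late' → 55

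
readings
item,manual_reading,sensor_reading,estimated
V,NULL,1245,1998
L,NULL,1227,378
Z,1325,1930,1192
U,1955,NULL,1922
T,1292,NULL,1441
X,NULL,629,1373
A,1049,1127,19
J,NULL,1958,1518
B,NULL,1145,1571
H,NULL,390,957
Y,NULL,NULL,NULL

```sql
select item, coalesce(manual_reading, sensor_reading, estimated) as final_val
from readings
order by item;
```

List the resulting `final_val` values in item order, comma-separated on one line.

1049, 1145, 390, 1958, 1227, 1292, 1955, 1245, 629, NULL, 1325

item=A: manual_reading=1049 → 1049
item=B: manual_reading=NULL, sensor_reading=1145 → 1145
item=H: manual_reading=NULL, sensor_reading=390 → 390
item=J: manual_reading=NULL, sensor_reading=1958 → 1958
item=L: manual_reading=NULL, sensor_reading=1227 → 1227
item=T: manual_reading=1292 → 1292
item=U: manual_reading=1955 → 1955
item=V: manual_reading=NULL, sensor_reading=1245 → 1245
item=X: manual_reading=NULL, sensor_reading=629 → 629
item=Y: manual_reading=NULL, sensor_reading=NULL, estimated=NULL (all NULL) → NULL
item=Z: manual_reading=1325 → 1325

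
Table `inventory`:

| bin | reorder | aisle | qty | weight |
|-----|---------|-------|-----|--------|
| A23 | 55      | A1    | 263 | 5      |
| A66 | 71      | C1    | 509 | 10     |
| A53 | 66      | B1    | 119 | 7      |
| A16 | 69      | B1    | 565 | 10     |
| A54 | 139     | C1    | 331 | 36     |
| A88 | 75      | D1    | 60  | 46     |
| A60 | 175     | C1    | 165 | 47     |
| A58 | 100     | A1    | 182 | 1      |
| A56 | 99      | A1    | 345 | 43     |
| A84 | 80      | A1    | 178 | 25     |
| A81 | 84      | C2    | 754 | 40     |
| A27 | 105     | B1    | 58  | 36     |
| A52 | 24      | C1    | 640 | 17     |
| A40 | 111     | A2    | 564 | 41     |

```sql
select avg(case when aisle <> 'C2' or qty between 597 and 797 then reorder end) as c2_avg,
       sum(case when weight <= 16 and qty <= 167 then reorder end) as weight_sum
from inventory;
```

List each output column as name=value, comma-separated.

[c2_avg: aisle <> 'C2' or qty between 597 and 797]
bin=A23: ✓ → 55
bin=A66: ✓ → 71
bin=A53: ✓ → 66
bin=A16: ✓ → 69
bin=A54: ✓ → 139
bin=A88: ✓ → 75
bin=A60: ✓ → 175
bin=A58: ✓ → 100
bin=A56: ✓ → 99
bin=A84: ✓ → 80
bin=A81: ✓ → 84
bin=A27: ✓ → 105
bin=A52: ✓ → 24
bin=A40: ✓ → 111
c2_avg = (55 + 71 + 66 + 69 + 139 + 75 + 175 + 100 + 99 + 80 + 84 + 105 + 24 + 111) / 14 = 89.5
—
[weight_sum: weight <= 16 and qty <= 167]
bin=A23: ✗
bin=A66: ✗
bin=A53: ✓ → 66
bin=A16: ✗
bin=A54: ✗
bin=A88: ✗
bin=A60: ✗
bin=A58: ✗
bin=A56: ✗
bin=A84: ✗
bin=A81: ✗
bin=A27: ✗
bin=A52: ✗
bin=A40: ✗
weight_sum = 66

c2_avg=89.5, weight_sum=66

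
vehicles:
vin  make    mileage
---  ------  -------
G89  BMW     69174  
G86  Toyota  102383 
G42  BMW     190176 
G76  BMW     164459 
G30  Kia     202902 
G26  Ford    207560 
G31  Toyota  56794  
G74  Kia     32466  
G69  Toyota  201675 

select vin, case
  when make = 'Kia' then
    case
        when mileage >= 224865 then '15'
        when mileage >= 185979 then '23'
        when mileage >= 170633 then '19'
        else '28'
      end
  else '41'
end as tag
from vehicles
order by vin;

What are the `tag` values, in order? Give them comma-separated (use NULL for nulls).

vin=G26: make='Ford' → outer ELSE → 41
vin=G30: make='Kia' → inner[mileage >= 185979] → 23
vin=G31: make='Toyota' → outer ELSE → 41
vin=G42: make='BMW' → outer ELSE → 41
vin=G69: make='Toyota' → outer ELSE → 41
vin=G74: make='Kia' → inner[ELSE] → 28
vin=G76: make='BMW' → outer ELSE → 41
vin=G86: make='Toyota' → outer ELSE → 41
vin=G89: make='BMW' → outer ELSE → 41

41, 23, 41, 41, 41, 28, 41, 41, 41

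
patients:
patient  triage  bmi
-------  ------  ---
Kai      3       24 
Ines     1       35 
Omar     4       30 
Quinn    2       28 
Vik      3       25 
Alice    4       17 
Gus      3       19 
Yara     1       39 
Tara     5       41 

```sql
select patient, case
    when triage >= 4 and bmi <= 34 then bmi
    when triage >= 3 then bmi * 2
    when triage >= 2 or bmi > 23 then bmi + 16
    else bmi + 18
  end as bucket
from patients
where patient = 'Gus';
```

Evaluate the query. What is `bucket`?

38

patient = Gus: triage=3, bmi=19.
triage >= 4 and bmi <= 34 → false
triage >= 3 → true → 38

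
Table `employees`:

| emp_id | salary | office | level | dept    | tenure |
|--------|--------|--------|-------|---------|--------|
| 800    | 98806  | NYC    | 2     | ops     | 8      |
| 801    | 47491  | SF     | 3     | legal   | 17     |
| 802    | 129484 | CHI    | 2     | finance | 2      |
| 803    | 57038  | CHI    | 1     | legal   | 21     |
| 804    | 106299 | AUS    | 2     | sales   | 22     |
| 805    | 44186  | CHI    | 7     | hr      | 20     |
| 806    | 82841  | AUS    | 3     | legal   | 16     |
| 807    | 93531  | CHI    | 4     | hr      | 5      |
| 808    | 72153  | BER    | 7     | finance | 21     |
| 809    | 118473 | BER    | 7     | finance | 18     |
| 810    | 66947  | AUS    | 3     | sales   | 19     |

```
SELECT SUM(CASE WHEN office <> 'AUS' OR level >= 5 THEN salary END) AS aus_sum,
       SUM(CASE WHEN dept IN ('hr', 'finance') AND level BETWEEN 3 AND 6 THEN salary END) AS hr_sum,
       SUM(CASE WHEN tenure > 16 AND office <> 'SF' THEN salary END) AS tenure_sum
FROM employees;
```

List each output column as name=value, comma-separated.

[aus_sum: office <> 'AUS' OR level >= 5]
emp_id=800: ✓ → 98806
emp_id=801: ✓ → 47491
emp_id=802: ✓ → 129484
emp_id=803: ✓ → 57038
emp_id=804: ✗
emp_id=805: ✓ → 44186
emp_id=806: ✗
emp_id=807: ✓ → 93531
emp_id=808: ✓ → 72153
emp_id=809: ✓ → 118473
emp_id=810: ✗
aus_sum = 98806 + 47491 + 129484 + 57038 + 44186 + 93531 + 72153 + 118473 = 661162
—
[hr_sum: dept IN ('hr', 'finance') AND level BETWEEN 3 AND 6]
emp_id=800: ✗
emp_id=801: ✗
emp_id=802: ✗
emp_id=803: ✗
emp_id=804: ✗
emp_id=805: ✗
emp_id=806: ✗
emp_id=807: ✓ → 93531
emp_id=808: ✗
emp_id=809: ✗
emp_id=810: ✗
hr_sum = 93531
—
[tenure_sum: tenure > 16 AND office <> 'SF']
emp_id=800: ✗
emp_id=801: ✗
emp_id=802: ✗
emp_id=803: ✓ → 57038
emp_id=804: ✓ → 106299
emp_id=805: ✓ → 44186
emp_id=806: ✗
emp_id=807: ✗
emp_id=808: ✓ → 72153
emp_id=809: ✓ → 118473
emp_id=810: ✓ → 66947
tenure_sum = 57038 + 106299 + 44186 + 72153 + 118473 + 66947 = 465096

aus_sum=661162, hr_sum=93531, tenure_sum=465096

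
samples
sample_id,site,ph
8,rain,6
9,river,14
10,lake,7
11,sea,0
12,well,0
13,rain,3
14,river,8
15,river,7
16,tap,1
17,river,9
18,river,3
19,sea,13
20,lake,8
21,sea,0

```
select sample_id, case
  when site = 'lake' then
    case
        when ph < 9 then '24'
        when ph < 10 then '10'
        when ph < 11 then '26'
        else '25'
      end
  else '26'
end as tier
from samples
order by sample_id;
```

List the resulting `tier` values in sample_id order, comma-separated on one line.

26, 26, 24, 26, 26, 26, 26, 26, 26, 26, 26, 26, 24, 26

sample_id=8: site='rain' → outer ELSE → 26
sample_id=9: site='river' → outer ELSE → 26
sample_id=10: site='lake' → inner[ph < 9] → 24
sample_id=11: site='sea' → outer ELSE → 26
sample_id=12: site='well' → outer ELSE → 26
sample_id=13: site='rain' → outer ELSE → 26
sample_id=14: site='river' → outer ELSE → 26
sample_id=15: site='river' → outer ELSE → 26
sample_id=16: site='tap' → outer ELSE → 26
sample_id=17: site='river' → outer ELSE → 26
sample_id=18: site='river' → outer ELSE → 26
sample_id=19: site='sea' → outer ELSE → 26
sample_id=20: site='lake' → inner[ph < 9] → 24
sample_id=21: site='sea' → outer ELSE → 26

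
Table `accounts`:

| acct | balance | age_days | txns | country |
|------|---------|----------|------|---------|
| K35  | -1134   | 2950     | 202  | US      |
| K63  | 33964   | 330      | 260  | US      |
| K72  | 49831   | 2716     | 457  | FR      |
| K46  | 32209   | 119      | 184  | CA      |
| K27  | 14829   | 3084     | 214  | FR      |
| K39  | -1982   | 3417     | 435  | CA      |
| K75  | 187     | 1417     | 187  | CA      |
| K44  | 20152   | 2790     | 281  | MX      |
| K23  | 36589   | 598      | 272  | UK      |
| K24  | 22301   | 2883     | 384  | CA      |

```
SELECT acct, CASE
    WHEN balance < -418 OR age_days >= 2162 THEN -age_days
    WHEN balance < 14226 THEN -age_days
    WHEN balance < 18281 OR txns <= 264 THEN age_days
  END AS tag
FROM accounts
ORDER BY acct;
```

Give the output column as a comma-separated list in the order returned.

NULL, -2883, -3084, -2950, -3417, -2790, 119, 330, -2716, -1417

acct=K23: (no match → NULL) → NULL
acct=K24: balance < -418 OR age_days >= 2162 → -2883
acct=K27: balance < -418 OR age_days >= 2162 → -3084
acct=K35: balance < -418 OR age_days >= 2162 → -2950
acct=K39: balance < -418 OR age_days >= 2162 → -3417
acct=K44: balance < -418 OR age_days >= 2162 → -2790
acct=K46: balance < 18281 OR txns <= 264 → 119
acct=K63: balance < 18281 OR txns <= 264 → 330
acct=K72: balance < -418 OR age_days >= 2162 → -2716
acct=K75: balance < 14226 → -1417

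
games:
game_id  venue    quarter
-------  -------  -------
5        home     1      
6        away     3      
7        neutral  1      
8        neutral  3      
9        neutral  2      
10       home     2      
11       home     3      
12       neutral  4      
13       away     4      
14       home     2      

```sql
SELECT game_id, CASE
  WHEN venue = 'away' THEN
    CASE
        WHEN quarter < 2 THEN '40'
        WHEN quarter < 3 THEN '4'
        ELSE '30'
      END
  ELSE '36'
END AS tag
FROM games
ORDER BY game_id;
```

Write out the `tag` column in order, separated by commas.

game_id=5: venue='home' → outer ELSE → 36
game_id=6: venue='away' → inner[ELSE] → 30
game_id=7: venue='neutral' → outer ELSE → 36
game_id=8: venue='neutral' → outer ELSE → 36
game_id=9: venue='neutral' → outer ELSE → 36
game_id=10: venue='home' → outer ELSE → 36
game_id=11: venue='home' → outer ELSE → 36
game_id=12: venue='neutral' → outer ELSE → 36
game_id=13: venue='away' → inner[ELSE] → 30
game_id=14: venue='home' → outer ELSE → 36

36, 30, 36, 36, 36, 36, 36, 36, 30, 36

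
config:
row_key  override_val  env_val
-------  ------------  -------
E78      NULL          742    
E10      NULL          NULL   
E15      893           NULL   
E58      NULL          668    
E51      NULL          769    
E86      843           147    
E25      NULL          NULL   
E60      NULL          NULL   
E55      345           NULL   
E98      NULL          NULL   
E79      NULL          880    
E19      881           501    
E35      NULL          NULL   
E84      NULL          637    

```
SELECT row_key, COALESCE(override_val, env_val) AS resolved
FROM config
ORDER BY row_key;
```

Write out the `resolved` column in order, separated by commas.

NULL, 893, 881, NULL, NULL, 769, 345, 668, NULL, 742, 880, 637, 843, NULL

row_key=E10: override_val=NULL, env_val=NULL (all NULL) → NULL
row_key=E15: override_val=893 → 893
row_key=E19: override_val=881 → 881
row_key=E25: override_val=NULL, env_val=NULL (all NULL) → NULL
row_key=E35: override_val=NULL, env_val=NULL (all NULL) → NULL
row_key=E51: override_val=NULL, env_val=769 → 769
row_key=E55: override_val=345 → 345
row_key=E58: override_val=NULL, env_val=668 → 668
row_key=E60: override_val=NULL, env_val=NULL (all NULL) → NULL
row_key=E78: override_val=NULL, env_val=742 → 742
row_key=E79: override_val=NULL, env_val=880 → 880
row_key=E84: override_val=NULL, env_val=637 → 637
row_key=E86: override_val=843 → 843
row_key=E98: override_val=NULL, env_val=NULL (all NULL) → NULL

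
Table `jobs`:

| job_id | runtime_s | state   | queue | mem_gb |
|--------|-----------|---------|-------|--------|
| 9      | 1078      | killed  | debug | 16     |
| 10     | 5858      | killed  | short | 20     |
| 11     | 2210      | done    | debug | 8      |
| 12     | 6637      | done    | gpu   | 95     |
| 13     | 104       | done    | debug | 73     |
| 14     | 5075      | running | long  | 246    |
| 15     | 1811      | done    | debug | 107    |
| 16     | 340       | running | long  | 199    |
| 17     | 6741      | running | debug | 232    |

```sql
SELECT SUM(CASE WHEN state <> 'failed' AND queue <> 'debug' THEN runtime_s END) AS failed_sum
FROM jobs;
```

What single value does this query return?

job_id=9: ✗
job_id=10: ✓ → 5858
job_id=11: ✗
job_id=12: ✓ → 6637
job_id=13: ✗
job_id=14: ✓ → 5075
job_id=15: ✗
job_id=16: ✓ → 340
job_id=17: ✗
failed_sum = 5858 + 6637 + 5075 + 340 = 17910

17910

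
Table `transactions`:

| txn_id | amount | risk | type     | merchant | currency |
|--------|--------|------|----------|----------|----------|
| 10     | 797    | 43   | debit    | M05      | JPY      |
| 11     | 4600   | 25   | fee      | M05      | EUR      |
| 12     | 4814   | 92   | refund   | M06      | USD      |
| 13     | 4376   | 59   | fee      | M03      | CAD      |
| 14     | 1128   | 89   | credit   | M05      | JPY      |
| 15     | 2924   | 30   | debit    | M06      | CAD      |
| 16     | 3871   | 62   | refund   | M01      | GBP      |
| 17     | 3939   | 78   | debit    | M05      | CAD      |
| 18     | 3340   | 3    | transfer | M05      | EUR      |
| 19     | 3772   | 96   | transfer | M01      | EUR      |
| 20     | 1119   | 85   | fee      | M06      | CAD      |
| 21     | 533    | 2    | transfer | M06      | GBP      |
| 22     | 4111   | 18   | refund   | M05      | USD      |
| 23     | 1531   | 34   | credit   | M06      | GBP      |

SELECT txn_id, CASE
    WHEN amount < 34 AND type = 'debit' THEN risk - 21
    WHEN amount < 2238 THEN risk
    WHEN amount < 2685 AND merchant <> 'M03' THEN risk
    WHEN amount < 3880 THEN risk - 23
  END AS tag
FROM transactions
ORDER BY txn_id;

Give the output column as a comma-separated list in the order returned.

txn_id=10: amount < 2238 → 43
txn_id=11: (no match → NULL) → NULL
txn_id=12: (no match → NULL) → NULL
txn_id=13: (no match → NULL) → NULL
txn_id=14: amount < 2238 → 89
txn_id=15: amount < 3880 → 7
txn_id=16: amount < 3880 → 39
txn_id=17: (no match → NULL) → NULL
txn_id=18: amount < 3880 → -20
txn_id=19: amount < 3880 → 73
txn_id=20: amount < 2238 → 85
txn_id=21: amount < 2238 → 2
txn_id=22: (no match → NULL) → NULL
txn_id=23: amount < 2238 → 34

43, NULL, NULL, NULL, 89, 7, 39, NULL, -20, 73, 85, 2, NULL, 34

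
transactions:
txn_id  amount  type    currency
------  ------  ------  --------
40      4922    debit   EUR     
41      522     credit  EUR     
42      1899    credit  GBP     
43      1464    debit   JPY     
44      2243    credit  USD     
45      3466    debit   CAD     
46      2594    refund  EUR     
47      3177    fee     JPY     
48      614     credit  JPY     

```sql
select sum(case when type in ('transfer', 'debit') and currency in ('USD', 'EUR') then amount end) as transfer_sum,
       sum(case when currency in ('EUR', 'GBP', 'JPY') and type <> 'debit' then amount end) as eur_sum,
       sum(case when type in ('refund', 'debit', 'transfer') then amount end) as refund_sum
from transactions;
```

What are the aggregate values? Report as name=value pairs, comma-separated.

transfer_sum=4922, eur_sum=8806, refund_sum=12446

[transfer_sum: type in ('transfer', 'debit') and currency in ('USD', 'EUR')]
txn_id=40: ✓ → 4922
txn_id=41: ✗
txn_id=42: ✗
txn_id=43: ✗
txn_id=44: ✗
txn_id=45: ✗
txn_id=46: ✗
txn_id=47: ✗
txn_id=48: ✗
transfer_sum = 4922
—
[eur_sum: currency in ('EUR', 'GBP', 'JPY') and type <> 'debit']
txn_id=40: ✗
txn_id=41: ✓ → 522
txn_id=42: ✓ → 1899
txn_id=43: ✗
txn_id=44: ✗
txn_id=45: ✗
txn_id=46: ✓ → 2594
txn_id=47: ✓ → 3177
txn_id=48: ✓ → 614
eur_sum = 522 + 1899 + 2594 + 3177 + 614 = 8806
—
[refund_sum: type in ('refund', 'debit', 'transfer')]
txn_id=40: ✓ → 4922
txn_id=41: ✗
txn_id=42: ✗
txn_id=43: ✓ → 1464
txn_id=44: ✗
txn_id=45: ✓ → 3466
txn_id=46: ✓ → 2594
txn_id=47: ✗
txn_id=48: ✗
refund_sum = 4922 + 1464 + 3466 + 2594 = 12446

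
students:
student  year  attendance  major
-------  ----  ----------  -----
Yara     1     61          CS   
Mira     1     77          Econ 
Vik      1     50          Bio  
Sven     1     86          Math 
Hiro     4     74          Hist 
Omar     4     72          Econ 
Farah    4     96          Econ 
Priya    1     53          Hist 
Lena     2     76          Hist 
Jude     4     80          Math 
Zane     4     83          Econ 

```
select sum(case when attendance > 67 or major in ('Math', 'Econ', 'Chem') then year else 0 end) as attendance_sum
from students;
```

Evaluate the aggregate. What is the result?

student=Yara: ✗
student=Mira: ✓ → 1
student=Vik: ✗
student=Sven: ✓ → 1
student=Hiro: ✓ → 4
student=Omar: ✓ → 4
student=Farah: ✓ → 4
student=Priya: ✗
student=Lena: ✓ → 2
student=Jude: ✓ → 4
student=Zane: ✓ → 4
attendance_sum = 1 + 1 + 4 + 4 + 4 + 2 + 4 + 4 = 24

24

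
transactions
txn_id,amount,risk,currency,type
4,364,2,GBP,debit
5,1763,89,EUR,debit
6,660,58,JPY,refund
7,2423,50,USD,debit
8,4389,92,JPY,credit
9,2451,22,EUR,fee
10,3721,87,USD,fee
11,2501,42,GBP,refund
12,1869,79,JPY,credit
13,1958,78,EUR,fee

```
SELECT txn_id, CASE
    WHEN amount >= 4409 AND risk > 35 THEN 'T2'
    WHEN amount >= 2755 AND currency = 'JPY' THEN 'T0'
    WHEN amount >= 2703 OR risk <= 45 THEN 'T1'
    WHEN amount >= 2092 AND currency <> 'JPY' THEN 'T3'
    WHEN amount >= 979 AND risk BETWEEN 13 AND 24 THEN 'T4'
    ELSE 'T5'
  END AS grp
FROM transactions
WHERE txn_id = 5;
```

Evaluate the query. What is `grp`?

txn_id = 5: amount=1763, risk=89, currency=EUR, type=debit.
amount >= 4409 AND risk > 35 → false
amount >= 2755 AND currency = 'JPY' → false
amount >= 2703 OR risk <= 45 → false
amount >= 2092 AND currency <> 'JPY' → false
amount >= 979 AND risk BETWEEN 13 AND 24 → false
No prior WHEN matched → ELSE → T5

T5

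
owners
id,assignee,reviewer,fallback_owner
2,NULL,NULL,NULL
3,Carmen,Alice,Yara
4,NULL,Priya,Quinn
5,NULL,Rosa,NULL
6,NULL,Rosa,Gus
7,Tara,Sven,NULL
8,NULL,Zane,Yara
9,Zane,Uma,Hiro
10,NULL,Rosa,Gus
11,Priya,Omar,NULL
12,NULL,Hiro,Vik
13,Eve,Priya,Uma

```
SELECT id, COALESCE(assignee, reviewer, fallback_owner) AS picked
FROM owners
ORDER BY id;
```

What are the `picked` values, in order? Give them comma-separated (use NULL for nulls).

id=2: assignee=NULL, reviewer=NULL, fallback_owner=NULL (all NULL) → NULL
id=3: assignee=Carmen → Carmen
id=4: assignee=NULL, reviewer=Priya → Priya
id=5: assignee=NULL, reviewer=Rosa → Rosa
id=6: assignee=NULL, reviewer=Rosa → Rosa
id=7: assignee=Tara → Tara
id=8: assignee=NULL, reviewer=Zane → Zane
id=9: assignee=Zane → Zane
id=10: assignee=NULL, reviewer=Rosa → Rosa
id=11: assignee=Priya → Priya
id=12: assignee=NULL, reviewer=Hiro → Hiro
id=13: assignee=Eve → Eve

NULL, Carmen, Priya, Rosa, Rosa, Tara, Zane, Zane, Rosa, Priya, Hiro, Eve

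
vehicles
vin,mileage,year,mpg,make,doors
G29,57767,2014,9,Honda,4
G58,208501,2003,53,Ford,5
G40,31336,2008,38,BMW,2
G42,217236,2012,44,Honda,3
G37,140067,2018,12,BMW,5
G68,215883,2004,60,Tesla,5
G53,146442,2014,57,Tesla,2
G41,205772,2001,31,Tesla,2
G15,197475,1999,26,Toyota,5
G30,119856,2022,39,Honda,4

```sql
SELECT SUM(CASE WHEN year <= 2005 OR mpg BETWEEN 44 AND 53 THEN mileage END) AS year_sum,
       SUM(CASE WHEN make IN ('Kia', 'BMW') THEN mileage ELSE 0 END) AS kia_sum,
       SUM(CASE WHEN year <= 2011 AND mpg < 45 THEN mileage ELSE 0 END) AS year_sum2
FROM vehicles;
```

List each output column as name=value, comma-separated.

year_sum=1044867, kia_sum=171403, year_sum2=434583

[year_sum: year <= 2005 OR mpg BETWEEN 44 AND 53]
vin=G29: ✗
vin=G58: ✓ → 208501
vin=G40: ✗
vin=G42: ✓ → 217236
vin=G37: ✗
vin=G68: ✓ → 215883
vin=G53: ✗
vin=G41: ✓ → 205772
vin=G15: ✓ → 197475
vin=G30: ✗
year_sum = 208501 + 217236 + 215883 + 205772 + 197475 = 1044867
—
[kia_sum: make IN ('Kia', 'BMW')]
vin=G29: ✗
vin=G58: ✗
vin=G40: ✓ → 31336
vin=G42: ✗
vin=G37: ✓ → 140067
vin=G68: ✗
vin=G53: ✗
vin=G41: ✗
vin=G15: ✗
vin=G30: ✗
kia_sum = 31336 + 140067 = 171403
—
[year_sum2: year <= 2011 AND mpg < 45]
vin=G29: ✗
vin=G58: ✗
vin=G40: ✓ → 31336
vin=G42: ✗
vin=G37: ✗
vin=G68: ✗
vin=G53: ✗
vin=G41: ✓ → 205772
vin=G15: ✓ → 197475
vin=G30: ✗
year_sum2 = 31336 + 205772 + 197475 = 434583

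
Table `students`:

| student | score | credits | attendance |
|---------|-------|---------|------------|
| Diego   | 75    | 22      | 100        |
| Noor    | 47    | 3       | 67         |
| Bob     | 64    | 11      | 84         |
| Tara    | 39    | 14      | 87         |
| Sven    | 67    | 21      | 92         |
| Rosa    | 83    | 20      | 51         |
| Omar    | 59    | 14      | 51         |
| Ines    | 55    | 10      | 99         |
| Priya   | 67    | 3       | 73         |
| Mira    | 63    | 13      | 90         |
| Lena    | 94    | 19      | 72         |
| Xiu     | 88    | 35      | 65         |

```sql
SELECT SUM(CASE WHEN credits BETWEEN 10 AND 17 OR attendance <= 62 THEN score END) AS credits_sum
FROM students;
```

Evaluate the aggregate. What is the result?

363

student=Diego: ✗
student=Noor: ✗
student=Bob: ✓ → 64
student=Tara: ✓ → 39
student=Sven: ✗
student=Rosa: ✓ → 83
student=Omar: ✓ → 59
student=Ines: ✓ → 55
student=Priya: ✗
student=Mira: ✓ → 63
student=Lena: ✗
student=Xiu: ✗
credits_sum = 64 + 39 + 83 + 59 + 55 + 63 = 363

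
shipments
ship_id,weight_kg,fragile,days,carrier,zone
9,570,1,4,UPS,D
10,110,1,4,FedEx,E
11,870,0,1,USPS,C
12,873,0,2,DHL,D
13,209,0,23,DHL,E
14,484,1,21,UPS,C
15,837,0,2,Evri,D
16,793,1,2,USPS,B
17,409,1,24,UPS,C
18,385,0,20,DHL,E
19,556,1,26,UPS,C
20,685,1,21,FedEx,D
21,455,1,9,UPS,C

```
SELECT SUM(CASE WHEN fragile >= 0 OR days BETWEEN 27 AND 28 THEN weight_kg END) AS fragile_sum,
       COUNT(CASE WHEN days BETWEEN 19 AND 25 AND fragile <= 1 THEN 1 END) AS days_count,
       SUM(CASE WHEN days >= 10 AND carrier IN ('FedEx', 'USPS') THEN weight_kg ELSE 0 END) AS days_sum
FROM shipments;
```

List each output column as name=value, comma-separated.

fragile_sum=7236, days_count=5, days_sum=685

[fragile_sum: fragile >= 0 OR days BETWEEN 27 AND 28]
ship_id=9: ✓ → 570
ship_id=10: ✓ → 110
ship_id=11: ✓ → 870
ship_id=12: ✓ → 873
ship_id=13: ✓ → 209
ship_id=14: ✓ → 484
ship_id=15: ✓ → 837
ship_id=16: ✓ → 793
ship_id=17: ✓ → 409
ship_id=18: ✓ → 385
ship_id=19: ✓ → 556
ship_id=20: ✓ → 685
ship_id=21: ✓ → 455
fragile_sum = 570 + 110 + 870 + 873 + 209 + 484 + 837 + 793 + 409 + 385 + 556 + 685 + 455 = 7236
—
[days_count: days BETWEEN 19 AND 25 AND fragile <= 1]
ship_id=9: ✗
ship_id=10: ✗
ship_id=11: ✗
ship_id=12: ✗
ship_id=13: ✓ → 1
ship_id=14: ✓ → 1
ship_id=15: ✗
ship_id=16: ✗
ship_id=17: ✓ → 1
ship_id=18: ✓ → 1
ship_id=19: ✗
ship_id=20: ✓ → 1
ship_id=21: ✗
days_count = COUNT(1, 1, 1, 1, 1) = 5
—
[days_sum: days >= 10 AND carrier IN ('FedEx', 'USPS')]
ship_id=9: ✗
ship_id=10: ✗
ship_id=11: ✗
ship_id=12: ✗
ship_id=13: ✗
ship_id=14: ✗
ship_id=15: ✗
ship_id=16: ✗
ship_id=17: ✗
ship_id=18: ✗
ship_id=19: ✗
ship_id=20: ✓ → 685
ship_id=21: ✗
days_sum = 685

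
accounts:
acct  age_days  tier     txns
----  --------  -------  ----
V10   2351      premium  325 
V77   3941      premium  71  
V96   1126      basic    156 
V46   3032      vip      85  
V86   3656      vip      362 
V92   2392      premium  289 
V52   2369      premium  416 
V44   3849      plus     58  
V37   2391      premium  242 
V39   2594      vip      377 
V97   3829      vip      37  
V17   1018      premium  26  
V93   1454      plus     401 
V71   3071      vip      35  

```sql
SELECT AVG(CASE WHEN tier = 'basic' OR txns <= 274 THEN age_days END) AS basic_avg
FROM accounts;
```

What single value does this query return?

acct=V10: ✗
acct=V77: ✓ → 3941
acct=V96: ✓ → 1126
acct=V46: ✓ → 3032
acct=V86: ✗
acct=V92: ✗
acct=V52: ✗
acct=V44: ✓ → 3849
acct=V37: ✓ → 2391
acct=V39: ✗
acct=V97: ✓ → 3829
acct=V17: ✓ → 1018
acct=V93: ✗
acct=V71: ✓ → 3071
basic_avg = (3941 + 1126 + 3032 + 3849 + 2391 + 3829 + 1018 + 3071) / 8 = 2782.125

2782.125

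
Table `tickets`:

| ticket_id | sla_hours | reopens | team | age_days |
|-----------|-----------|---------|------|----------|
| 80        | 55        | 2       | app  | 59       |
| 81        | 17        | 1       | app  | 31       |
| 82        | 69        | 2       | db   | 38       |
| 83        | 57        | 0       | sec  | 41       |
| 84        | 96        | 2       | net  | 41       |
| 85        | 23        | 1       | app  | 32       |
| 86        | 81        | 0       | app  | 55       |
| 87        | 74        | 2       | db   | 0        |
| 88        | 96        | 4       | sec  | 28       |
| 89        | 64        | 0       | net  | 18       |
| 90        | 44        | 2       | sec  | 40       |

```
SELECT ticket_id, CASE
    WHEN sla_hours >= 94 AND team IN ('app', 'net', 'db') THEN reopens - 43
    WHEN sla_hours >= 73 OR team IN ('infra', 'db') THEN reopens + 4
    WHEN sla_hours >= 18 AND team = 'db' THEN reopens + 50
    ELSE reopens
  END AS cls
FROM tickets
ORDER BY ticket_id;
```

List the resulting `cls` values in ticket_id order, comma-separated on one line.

2, 1, 6, 0, -41, 1, 4, 6, 8, 0, 2

ticket_id=80: ELSE → 2
ticket_id=81: ELSE → 1
ticket_id=82: sla_hours >= 73 OR team IN ('infra', 'db') → 6
ticket_id=83: ELSE → 0
ticket_id=84: sla_hours >= 94 AND team IN ('app', 'net', 'db') → -41
ticket_id=85: ELSE → 1
ticket_id=86: sla_hours >= 73 OR team IN ('infra', 'db') → 4
ticket_id=87: sla_hours >= 73 OR team IN ('infra', 'db') → 6
ticket_id=88: sla_hours >= 73 OR team IN ('infra', 'db') → 8
ticket_id=89: ELSE → 0
ticket_id=90: ELSE → 2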